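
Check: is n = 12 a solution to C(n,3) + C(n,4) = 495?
C(12,3) + C(12,4) = 220 + 495 = 715, which does not equal 495.
Final answer: No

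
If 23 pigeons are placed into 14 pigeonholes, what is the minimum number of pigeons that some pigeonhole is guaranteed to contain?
2

Explanation: Pigeonhole: ⌈23/14⌉ = 2.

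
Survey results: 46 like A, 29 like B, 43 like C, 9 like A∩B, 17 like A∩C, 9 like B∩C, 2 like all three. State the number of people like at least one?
|A∪B∪C| = 46+29+43-9-17-9+2 = 85.
Final answer: 85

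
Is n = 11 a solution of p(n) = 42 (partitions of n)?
No

Reasoning: Pentagonal recurrence p(n) = p(n−1) + p(n−2) − p(n−5) − p(n−7) + …: p(11) = p(10) + p(9) − p(6) − p(4) = 42 + 30 − 11 − 5 = 56, which does not equal 42.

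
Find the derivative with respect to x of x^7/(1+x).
(7x^6(1+x) - x^7)/(1+x)²

Solution: Quotient rule: [7x^{6}(1+x) - x^7]/(1+x)².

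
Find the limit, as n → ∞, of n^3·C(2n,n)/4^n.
C(2n,n) ~ 4^n/√(πn), so n^3·C(2n,n)/4^n ~ n^(3 − 1/2)/√π → ∞.
Final answer: ∞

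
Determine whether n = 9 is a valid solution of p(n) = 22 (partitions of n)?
Pentagonal recurrence p(n) = p(n−1) + p(n−2) − p(n−5) − p(n−7) + …: p(9) = p(8) + p(7) − p(4) − p(2) = 22 + 15 − 5 − 2 = 30, which does not equal 22.
Final answer: No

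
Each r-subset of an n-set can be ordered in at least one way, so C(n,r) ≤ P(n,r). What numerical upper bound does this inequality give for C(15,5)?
360,360

P(15,5) = 15·14·13·12·11 = 360,360, so C(15,5) ≤ 360,360. (The bound is loose by a factor of 5! = 120: C(15,5) = 360,360/120 = 3,003.)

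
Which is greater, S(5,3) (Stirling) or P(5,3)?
P(5,3)

Working:
S(5,3) = 3·S(4,3) + S(4,2) = 3·6 + 7 = 25; P(5,3) = 60.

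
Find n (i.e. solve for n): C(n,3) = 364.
14
C(n,3) = n(n−1)(n−2)/3! is increasing in n, and n(n−1)(n−2) = 3!·364 = 2,184 ≈ (n−1)^3 gives n ≈ 14.0. Check: C(12,3) = 220, C(13,3) = 286, C(14,3) = 364 ✓. So n = 14.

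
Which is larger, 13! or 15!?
15!

Working:
13!=6,227,020,800, 15!=1,307,674,368,000. 15! > 13!.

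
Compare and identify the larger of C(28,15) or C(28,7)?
C(28,15)

Solution: C(28,15)=37,442,160, C(28,7)=1,184,040.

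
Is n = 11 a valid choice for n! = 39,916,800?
Yes

Explanation: 11! = 11·10! = 11·3,628,800 = 39,916,800, which equals 39,916,800.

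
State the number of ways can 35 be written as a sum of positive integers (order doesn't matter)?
14,883

Pentagonal recurrence p(n) = p(n−1) + p(n−2) − p(n−5) − p(n−7) + …: p(35) = p(34) + p(33) − p(30) − p(28) + p(23) + p(20) − p(13) − p(9) + p(0) = 12,310 + 10,143 − 5,604 − 3,718 + 1,255 + 627 − 101 − 30 + 1 = 14,883.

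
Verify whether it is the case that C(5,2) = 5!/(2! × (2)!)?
False

Explanation: The correct denominator is 2!×3!, giving C(5,2) = 10; the stated RHS is 5!/(2!×2!) = 30 ≠ 10, so the statement does not hold.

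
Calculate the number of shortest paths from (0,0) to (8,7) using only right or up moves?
6,435

Working:
Choose 8 rights from 15 moves: C(15,8) = 6,435.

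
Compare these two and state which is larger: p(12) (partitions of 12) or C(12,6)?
C(12,6)

Pentagonal recurrence p(n) = p(n−1) + p(n−2) − p(n−5) − p(n−7) + …: p(12) = p(11) + p(10) − p(7) − p(5) + p(0) = 56 + 42 − 15 − 7 + 1 = 77; C(12,6) = 924.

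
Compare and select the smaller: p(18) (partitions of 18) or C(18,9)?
p(18)

Working:
Pentagonal recurrence p(n) = p(n−1) + p(n−2) − p(n−5) − p(n−7) + …: p(18) = p(17) + p(16) − p(13) − p(11) + p(6) + p(3) = 297 + 231 − 101 − 56 + 11 + 3 = 385; C(18,9) = 48,620.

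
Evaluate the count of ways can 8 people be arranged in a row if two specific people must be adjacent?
10,080

Explanation: Treat pair as unit: (8-1)! arrangements × 2 internal orders = 10,080.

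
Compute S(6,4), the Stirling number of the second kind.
65

Reasoning: Using the Stirling recurrence: S(n,k) = k·S(n-1,k) + S(n-1,k-1)
S(6,4) = 4·S(5,4) + S(5,3)
         = 4·10 + 25
         = 40 + 25
         = 65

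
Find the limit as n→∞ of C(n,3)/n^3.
1/6

Explanation: C(n,3) ≈ n^3/3! for large n. Limit = 1/3! = 1/6.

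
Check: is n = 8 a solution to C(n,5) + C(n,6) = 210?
No

Working:
C(8,5) + C(8,6) = 56 + 28 = 84, which does not equal 210.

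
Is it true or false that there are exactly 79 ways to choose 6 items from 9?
False

Reasoning: C(9,6) = 84 ≠ 79.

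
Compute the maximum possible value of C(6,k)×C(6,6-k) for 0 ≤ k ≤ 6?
400

Explanation: C(6,k)·C(6,6-k) = C(6,k)², maximised at the centre k = 3: C(6,3)² = 400.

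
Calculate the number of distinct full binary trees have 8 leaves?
Using the Catalan number formula: C_n = C(2n, n) / (n+1)
C_7 = C(14, 7) / (7+1)
     = 3432 / 8
     = 429

Answer: 429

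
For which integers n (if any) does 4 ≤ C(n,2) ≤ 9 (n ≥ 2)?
4

Solution: C(3,2)=3; C(4,2)=6; C(5,2)=10. So valid n = 4.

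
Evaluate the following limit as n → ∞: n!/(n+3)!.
0

Solution: n!/(n+3)! = 1/[(n+1)(n+2)(n+3)] → 0 as n → ∞.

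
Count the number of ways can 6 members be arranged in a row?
720
Arrangements of 6 distinct objects: 6! = 720.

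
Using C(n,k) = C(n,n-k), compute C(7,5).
C(7,5) = C(7,2) = 21.

Answer: 21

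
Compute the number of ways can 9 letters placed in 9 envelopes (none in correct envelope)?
133,496

Solution: Using D(n) = (n-1)[D(n-1) + D(n-2)]:
D(9) = (9-1) × [D(8) + D(7)]
      = 8 × [14833 + 1854]
      = 8 × 16687
      = 133,496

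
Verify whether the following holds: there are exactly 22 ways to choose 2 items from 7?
False

Solution: C(7,2) = 21 ≠ 22.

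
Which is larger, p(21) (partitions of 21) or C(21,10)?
C(21,10)

Explanation: Pentagonal recurrence p(n) = p(n−1) + p(n−2) − p(n−5) − p(n−7) + …: p(21) = p(20) + p(19) − p(16) − p(14) + p(9) + p(6) = 627 + 490 − 231 − 135 + 30 + 11 = 792; C(21,10) = 352,716.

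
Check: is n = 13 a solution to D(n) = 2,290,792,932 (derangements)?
Yes

Solution: D(13) = (13-1)·[D(12) + D(11)] = 12·[176,214,841 + 14,684,570] = 2,290,792,932, which equals 2,290,792,932.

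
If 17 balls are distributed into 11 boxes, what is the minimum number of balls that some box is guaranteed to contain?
2

Solution: Pigeonhole: ⌈17/11⌉ = 2.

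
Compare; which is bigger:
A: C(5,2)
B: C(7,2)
B

Explanation: A=C(5,2)=10, B=C(7,2)=21.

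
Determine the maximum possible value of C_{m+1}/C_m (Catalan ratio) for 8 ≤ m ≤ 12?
25/7

Reasoning: C_{m+1}/C_m = 2(2m+1)/(m+2), which increases with m. Maximum at m = 12: 2·25/14 = 25/7.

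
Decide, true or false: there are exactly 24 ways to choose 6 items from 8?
C(8,6) = 28 ≠ 24.

Answer: False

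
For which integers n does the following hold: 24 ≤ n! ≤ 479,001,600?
n! is strictly increasing; 4! = 24 and 12! = 479,001,600, so valid n = 4, 5, 6, 7, 8, 9, 10, 11, 12.
Final answer: 4, 5, 6, 7, 8, 9, 10, 11, 12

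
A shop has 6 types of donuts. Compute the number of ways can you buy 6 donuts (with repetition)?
462

Explanation: Stars and bars: C(6+6-1, 6) = C(11, 6) = 462.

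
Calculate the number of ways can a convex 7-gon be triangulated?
42

Solution: Using the Catalan number formula: C_n = C(2n, n) / (n+1)
C_5 = C(10, 5) / (5+1)
     = 252 / 6
     = 42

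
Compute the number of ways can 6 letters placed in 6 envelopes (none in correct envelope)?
Using D(n) = (n-1)[D(n-1) + D(n-2)]:
D(6) = (6-1) × [D(5) + D(4)]
      = 5 × [44 + 9]
      = 5 × 53
      = 265

Answer: 265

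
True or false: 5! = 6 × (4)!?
False

Solution: 5! = 5 × 4! = 120, but 6 × 4! = 144.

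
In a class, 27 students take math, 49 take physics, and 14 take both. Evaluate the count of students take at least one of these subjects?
62

Reasoning: |A∪B| = |A|+|B|-|A∩B| = 27+49-14 = 62.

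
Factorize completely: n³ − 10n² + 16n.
n(n − 2)(n − 8)

Working:
n³ − 10n² + 16n = n(n² − 10n + 16) = n(n − 2)(n − 8).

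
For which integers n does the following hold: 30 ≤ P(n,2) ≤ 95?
6, 7, 8, 9, 10

Reasoning: P(5,2)=20; P(6,2)=30; P(7,2)=42; P(8,2)=56; P(9,2)=72; P(10,2)=90; P(11,2)=110. So valid n = 6, 7, 8, 9, 10.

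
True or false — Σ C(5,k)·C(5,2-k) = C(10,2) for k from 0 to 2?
True

Reasoning: Vandermonde's identity gives C(10,2) = 45; RHS C(10,2) = 45.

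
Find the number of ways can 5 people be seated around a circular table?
24

Reasoning: Circular arrangements: (5-1)! = 24.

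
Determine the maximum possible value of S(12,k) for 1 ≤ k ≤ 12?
1,379,400

Solution: Row S(12,k) for k = 1..12 (via S(n,k) = k·S(n−1,k) + S(n−1,k−1)): 1, 2,047, 86,526, 611,501, 1,379,400, 1,323,652, 627,396, 159,027, 22,275, 1,705, 66, 1. The row is unimodal; maximum at k = 5: 1,379,400.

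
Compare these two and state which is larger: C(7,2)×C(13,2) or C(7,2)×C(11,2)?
C(7,2)×C(13,2)

Explanation: C(7,2)×C(13,2)=1,638, C(7,2)×C(11,2)=1,155.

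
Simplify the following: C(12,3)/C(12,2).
C(n,k+1)/C(n,k) = (n−k)/(k+1). Here (12−2)/(2+1) = 10/3 = 10/3.
Final answer: 10/3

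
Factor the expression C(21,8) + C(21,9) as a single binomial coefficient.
C(22,9)

Explanation: By Pascal's identity: C(21,8) + C(21,9) = C(22,9) = 497,420.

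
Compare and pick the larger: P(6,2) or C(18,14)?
C(18,14)

Working:
P(6,2)=30, C(18,14)=3,060.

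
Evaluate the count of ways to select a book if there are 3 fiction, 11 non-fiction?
14

Working:
By the addition principle: 3 + 11 = 14.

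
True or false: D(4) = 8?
False

Reasoning: Derangements of 4 elements: D(4) = (4-1)·[D(3) + D(2)] = 3·[2 + 1] = 9.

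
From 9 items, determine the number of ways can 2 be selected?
36

C(9,2) = 9! / (2! × (9-2)!)
         = 9! / (2! × 7!)
         = 36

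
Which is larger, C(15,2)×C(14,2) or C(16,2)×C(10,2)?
C(15,2)×C(14,2)

Solution: C(15,2)×C(14,2)=9,555, C(16,2)×C(10,2)=5,400.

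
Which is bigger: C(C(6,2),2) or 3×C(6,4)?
C(C(6,2),2)

C(C(6,2),2)=105, 3×C(6,4)=45.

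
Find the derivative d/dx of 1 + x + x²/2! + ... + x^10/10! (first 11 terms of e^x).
1 + x + x²/2! + ... + x^9/9!

Reasoning: Differentiating term by term gives the first 10 terms of e^x.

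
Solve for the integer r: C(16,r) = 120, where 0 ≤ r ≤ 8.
2

Explanation: C(16,r) is increasing for 0 ≤ r ≤ 8. Stepping up (C(16,r+1) = C(16,r)·(16−r)/(r+1)): C(16,1) = 16, C(16,2) = 120 ✓. So r = 2.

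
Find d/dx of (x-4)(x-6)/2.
(2x - 10)/2

Working:
d/dx[(x-4)(x-6)] = (x-6) + (x-4) = 2x - 10. Dividing by 2 gives (2x - 10)/2.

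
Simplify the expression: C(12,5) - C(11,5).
330

Reasoning: C(12,5) - C(11,5) = C(11,4) = 330.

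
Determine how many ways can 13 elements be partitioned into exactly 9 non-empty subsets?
359,502
This equals S(13,9), the Stirling number of the 2nd kind.
Using the Stirling recurrence: S(n,k) = k·S(n-1,k) + S(n-1,k-1)
S(13,9) = 9·S(12,9) + S(12,8)
         = 9·22275 + 159027
         = 200475 + 159027
         = 359,502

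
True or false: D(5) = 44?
True

Reasoning: Derangements of 5 elements: D(5) = (5-1)·[D(4) + D(3)] = 4·[9 + 2] = 44.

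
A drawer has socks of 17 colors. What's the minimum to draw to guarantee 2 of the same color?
Worst case: 1 of each = 17. One more: 18.

Answer: 18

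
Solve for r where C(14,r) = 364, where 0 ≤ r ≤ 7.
3

Explanation: C(14,r) is increasing for 0 ≤ r ≤ 7. Stepping up (C(14,r+1) = C(14,r)·(14−r)/(r+1)): C(14,1) = 14, C(14,2) = 91, C(14,3) = 364 ✓. So r = 3.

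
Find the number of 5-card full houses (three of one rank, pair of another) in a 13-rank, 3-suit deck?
468

Triple rank: 13. Triple suits: C(3,3)=1. Pair rank: 12. Pair suits: C(3,2)=3. Total: 468.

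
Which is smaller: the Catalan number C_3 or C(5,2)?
C_3

Working:
C_3 = C(6,3)/(3+1) = 20/4 = 5; C(5,2) = 10.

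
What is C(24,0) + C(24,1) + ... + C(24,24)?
16,777,216

Sum of binomial coefficients = 2^24 = 16,777,216.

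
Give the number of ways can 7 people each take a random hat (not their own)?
1,854

Working:
Using D(n) = (n-1)[D(n-1) + D(n-2)]:
D(7) = (7-1) × [D(6) + D(5)]
      = 6 × [265 + 44]
      = 6 × 309
      = 1,854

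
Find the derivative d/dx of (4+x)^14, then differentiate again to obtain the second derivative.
182(4+x)^12
First derivative: 14(4+x)^{13}. Second derivative: 14·13·(4+x)^{12} = 182(4+x)^{12}.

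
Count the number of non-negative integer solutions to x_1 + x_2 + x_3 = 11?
78
C(11+3-1, 3-1) = 78.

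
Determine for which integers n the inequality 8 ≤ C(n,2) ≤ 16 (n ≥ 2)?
5, 6

Solution: C(4,2)=6; C(5,2)=10; C(6,2)=15; C(7,2)=21. So valid n = 5, 6.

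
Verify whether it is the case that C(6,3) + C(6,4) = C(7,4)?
Pascal's identity: LHS = 20 + 15 = 35; RHS = C(7,4) = 35. Both sides agree, so the statement holds.

Answer: True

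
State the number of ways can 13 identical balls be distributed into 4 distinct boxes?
560

Working:
C(13+4-1, 4-1) = C(16, 3) = 560.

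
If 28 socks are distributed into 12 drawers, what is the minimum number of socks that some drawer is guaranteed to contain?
3

Explanation: Pigeonhole: ⌈28/12⌉ = 3.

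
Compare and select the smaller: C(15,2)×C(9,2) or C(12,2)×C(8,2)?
C(12,2)×C(8,2)

Working:
C(15,2)×C(9,2)=3,780, C(12,2)×C(8,2)=1,848.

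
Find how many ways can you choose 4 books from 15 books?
C(15,4) = 15! / (4! × (15-4)!)
         = 15! / (4! × 11!)
         = 1,365

Answer: 1,365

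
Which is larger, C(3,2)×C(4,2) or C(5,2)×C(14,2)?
C(5,2)×C(14,2)

Reasoning: C(3,2)×C(4,2)=18, C(5,2)×C(14,2)=910.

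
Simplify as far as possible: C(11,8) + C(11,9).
By Pascal's identity: C(12,9) = 220.
Final answer: 220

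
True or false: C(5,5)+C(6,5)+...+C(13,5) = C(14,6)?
True

Working:
Hockey stick identity gives Σ = C(14,6) = 3,003; RHS C(14,6) = 3,003.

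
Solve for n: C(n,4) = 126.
9

Working:
C(n,4) = n(n−1)(n−2)(n−3)/4! is increasing in n, and n(n−1)(n−2)(n−3) = 4!·126 = 3,024 ≈ (n−1.5)^4 gives n ≈ 8.9. Check: C(7,4) = 35, C(8,4) = 70, C(9,4) = 126 ✓. So n = 9.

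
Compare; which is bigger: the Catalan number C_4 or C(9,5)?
C_4 = C(8,4)/(4+1) = 70/5 = 14; C(9,5) = 126.

Answer: C(9,5)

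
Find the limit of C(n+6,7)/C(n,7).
1

Working:
Both numerator and denominator grow as n^7/7! for large n, so the ratio → 1.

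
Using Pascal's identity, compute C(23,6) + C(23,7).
346,104

C(23,6) + C(23,7) = C(24,7) = 346,104.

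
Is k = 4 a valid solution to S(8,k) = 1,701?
S(8,4) = 4·S(7,4) + S(7,3) = 4·350 + 301 = 1,701, which equals 1,701.
Final answer: Yes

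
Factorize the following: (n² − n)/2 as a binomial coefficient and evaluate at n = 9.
(n² − n)/2 = n(n−1)/2 = C(n,2). At n = 9: C(9,2) = 36.

Answer: C(n,2); C(9,2) = 36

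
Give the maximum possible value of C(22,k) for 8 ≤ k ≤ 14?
C(22,k) is maximised at the centre of the row: C(22,11) = 705,432.
Final answer: 705,432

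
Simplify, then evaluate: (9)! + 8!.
(9)! + 8! = (9)·8! + 8! = (9+1)·8! = 10·8! = 403,200.

Answer: 403,200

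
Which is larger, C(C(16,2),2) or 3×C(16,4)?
C(C(16,2),2)=7,140, 3×C(16,4)=5,460.

Answer: C(C(16,2),2)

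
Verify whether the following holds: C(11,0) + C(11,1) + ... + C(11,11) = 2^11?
True
Binomial theorem with x = y = 1: Σ C(11,i) = (1+1)^11 = 2^11 = 2,048. The statement holds.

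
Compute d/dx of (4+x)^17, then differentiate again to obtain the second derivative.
272(4+x)^15

Explanation: First derivative: 17(4+x)^{16}. Second derivative: 17·16·(4+x)^{15} = 272(4+x)^{15}.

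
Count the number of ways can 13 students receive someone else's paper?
2,290,792,932

Explanation: Using D(n) = (n-1)[D(n-1) + D(n-2)]:
D(13) = (13-1) × [D(12) + D(11)]
      = 12 × [176214841 + 14684570]
      = 12 × 190899411
      = 2,290,792,932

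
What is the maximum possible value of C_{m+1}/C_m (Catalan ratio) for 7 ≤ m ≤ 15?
62/17

Reasoning: C_{m+1}/C_m = 2(2m+1)/(m+2), which increases with m. Maximum at m = 15: 2·31/17 = 62/17.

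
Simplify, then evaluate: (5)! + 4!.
144

Working:
(5)! + 4! = (5)·4! + 4! = (5+1)·4! = 6·4! = 144.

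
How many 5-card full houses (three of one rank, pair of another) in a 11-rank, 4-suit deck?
2,640

Working:
Triple rank: 11. Triple suits: C(4,3)=4. Pair rank: 10. Pair suits: C(4,2)=6. Total: 2,640.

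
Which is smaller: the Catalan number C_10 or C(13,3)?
C(13,3)

Working:
C_10 = C(20,10)/(10+1) = 184,756/11 = 16,796; C(13,3) = 286.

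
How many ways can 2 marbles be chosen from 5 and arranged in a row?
20

Reasoning: P(5,2) = 5!/(5-2)! = 20.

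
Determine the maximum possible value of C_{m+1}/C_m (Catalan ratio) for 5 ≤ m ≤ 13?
18/5

Explanation: C_{m+1}/C_m = 2(2m+1)/(m+2), which increases with m. Maximum at m = 13: 2·27/15 = 18/5.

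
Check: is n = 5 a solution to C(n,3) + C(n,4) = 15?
C(5,3) + C(5,4) = 10 + 5 = 15, which equals 15.

Answer: Yes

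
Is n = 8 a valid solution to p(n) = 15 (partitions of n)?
Pentagonal recurrence p(n) = p(n−1) + p(n−2) − p(n−5) − p(n−7) + …: p(8) = p(7) + p(6) − p(3) − p(1) = 15 + 11 − 3 − 1 = 22, which does not equal 15.
Final answer: No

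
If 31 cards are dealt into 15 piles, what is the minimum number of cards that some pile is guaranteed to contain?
3

Working:
Pigeonhole: ⌈31/15⌉ = 3.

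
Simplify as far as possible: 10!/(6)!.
This equals 10×9×...×7 = 5,040.

Answer: 5,040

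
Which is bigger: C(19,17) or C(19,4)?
C(19,4)

C(19,17)=171, C(19,4)=3,876.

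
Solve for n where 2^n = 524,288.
524,288 = 1,024 × 512 = 2^10 × 2^9 = 2^19, so n = 19.
Final answer: 19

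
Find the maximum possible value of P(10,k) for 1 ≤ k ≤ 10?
P(10,k) increases in k, so maximum at k = 10: 10! = 3,628,800.
Final answer: 3,628,800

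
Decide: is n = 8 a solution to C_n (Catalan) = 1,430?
Yes

Working:
C_8 = C(16,8)/(8+1) = 12,870/9 = 1,430, which equals 1,430.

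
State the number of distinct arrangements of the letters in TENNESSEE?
3,780

Explanation: Word has 9 letters (T=1, E=4, N=2, S=2). Arrangements: 9!/Π(k!) = 3,780.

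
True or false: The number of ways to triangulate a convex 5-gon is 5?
True

Working:
Triangulations of a convex 5-gon are counted by the Catalan number C_3: C_3 = C(6,3)/(3+1) = 20/4 = 5.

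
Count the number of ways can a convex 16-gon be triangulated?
2,674,440

Explanation: Using the Catalan number formula: C_n = C(2n, n) / (n+1)
C_14 = C(28, 14) / (14+1)
     = 40116600 / 15
     = 2,674,440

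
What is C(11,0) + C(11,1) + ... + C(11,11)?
Sum of binomial coefficients = 2^11 = 2,048.
Final answer: 2,048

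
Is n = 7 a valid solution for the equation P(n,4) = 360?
No

P(7,4) = 7·6·5·4 = 840, which does not equal 360.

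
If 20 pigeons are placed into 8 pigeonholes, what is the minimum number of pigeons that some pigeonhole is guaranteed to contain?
3

Solution: Pigeonhole: ⌈20/8⌉ = 3.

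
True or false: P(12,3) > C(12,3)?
True
P(12,3) = 1,320 and C(12,3) = 220; P(n,r) = r! × C(n,r) so P > C whenever r ≥ 2.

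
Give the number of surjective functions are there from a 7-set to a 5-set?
Onto functions = 5! × S(7,5)
First compute S(7,5) via recurrence:
Using the Stirling recurrence: S(n,k) = k·S(n-1,k) + S(n-1,k-1)
S(7,5) = 5·S(6,5) + S(6,4)
         = 5·15 + 65
         = 75 + 65
         = 140
Then: 120 × 140 = 16,800
Final answer: 16,800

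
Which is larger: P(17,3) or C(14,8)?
P(17,3)=4,080, C(14,8)=3,003.
Final answer: P(17,3)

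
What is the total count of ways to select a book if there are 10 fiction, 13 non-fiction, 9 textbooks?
32

Solution: By the addition principle: 10 + 13 + 9 = 32.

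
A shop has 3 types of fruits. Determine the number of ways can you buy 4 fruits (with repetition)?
15

Explanation: Stars and bars: C(4+3-1, 4) = C(6, 4) = 15.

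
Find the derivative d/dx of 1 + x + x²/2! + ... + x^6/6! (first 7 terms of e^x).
1 + x + x²/2! + ... + x^5/5!

Differentiating term by term gives the first 6 terms of e^x.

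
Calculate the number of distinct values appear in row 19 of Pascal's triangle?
10

Reasoning: Row 19 has entries C(19,0)..C(19,19); by symmetry C(19,k)=C(19,19-k), giving 10 distinct values.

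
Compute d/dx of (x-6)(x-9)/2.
d/dx[(x-6)(x-9)] = (x-9) + (x-6) = 2x - 15. Dividing by 2 gives (2x - 15)/2.

Answer: (2x - 15)/2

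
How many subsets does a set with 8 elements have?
256

Solution: Each element can be included or excluded: 2^8 = 256.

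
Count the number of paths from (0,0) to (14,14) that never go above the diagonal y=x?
Counted by the Catalan number C_14: C_14 = C(28,14)/(14+1) = 40,116,600/15 = 2,674,440.
Final answer: 2,674,440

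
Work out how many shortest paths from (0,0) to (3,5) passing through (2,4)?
30
To (2,4): C(6,2)=15. From there: C(2,1)=2. Total: 30.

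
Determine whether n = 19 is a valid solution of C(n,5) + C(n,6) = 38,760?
Yes

C(19,5) + C(19,6) = 11,628 + 27,132 = 38,760, which equals 38,760.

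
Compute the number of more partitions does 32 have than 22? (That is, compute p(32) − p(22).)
7,347
Pentagonal recurrence p(n) = p(n−1) + p(n−2) − p(n−5) − p(n−7) + …: p(32) = p(31) + p(30) − p(27) − p(25) + p(20) + p(17) − p(10) − p(6) = 6,842 + 5,604 − 3,010 − 1,958 + 627 + 297 − 42 − 11 = 8,349.
p(22) = p(21) + p(20) − p(17) − p(15) + p(10) + p(7) − p(0) = 792 + 627 − 297 − 176 + 42 + 15 − 1 = 1,002.
Difference = 8,349 − 1,002 = 7,347.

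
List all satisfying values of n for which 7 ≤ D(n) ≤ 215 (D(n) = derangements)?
4, 5

Solution: Using D(n) = (n−1)[D(n−1) + D(n−2)] with D(1)=0, D(2)=1: D(3)=2; D(4)=9; D(5)=44; D(6)=265. So valid n = 4, 5.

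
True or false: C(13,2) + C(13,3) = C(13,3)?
False

Reasoning: Pascal's identity gives C(14,3) = 364, whereas C(13,3) = 286.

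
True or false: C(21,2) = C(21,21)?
False

C(21,2) = 210 but C(21,21) = 1; symmetry gives C(21,2) = C(21,19), not C(21,21).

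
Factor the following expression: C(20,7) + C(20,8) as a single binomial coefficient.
By Pascal's identity: C(20,7) + C(20,8) = C(21,8) = 203,490.
Final answer: C(21,8)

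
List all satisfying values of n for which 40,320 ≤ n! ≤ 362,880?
8, 9
n! is strictly increasing; 8! = 40,320 and 9! = 362,880, so valid n = 8, 9.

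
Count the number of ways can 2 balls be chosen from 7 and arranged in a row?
42

Reasoning: P(7,2) = 7!/(7-2)! = 42.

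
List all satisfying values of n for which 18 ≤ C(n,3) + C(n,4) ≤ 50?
6
C(5,3)+C(5,4)=15; C(6,3)+C(6,4)=35; C(7,3)+C(7,4)=70. So valid n = 6.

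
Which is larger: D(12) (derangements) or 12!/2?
12!/2

Explanation: D(12) = (12-1)·[D(11) + D(10)] = 11·[14,684,570 + 1,334,961] = 176,214,841; 12!/2 = 479,001,600/2 = 239,500,800.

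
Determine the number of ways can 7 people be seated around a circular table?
720

Circular arrangements: (7-1)! = 720.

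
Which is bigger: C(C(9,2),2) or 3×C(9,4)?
C(C(9,2),2)

Reasoning: C(C(9,2),2)=630, 3×C(9,4)=378.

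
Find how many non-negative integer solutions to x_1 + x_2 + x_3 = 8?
C(8+3-1, 3-1) = 45.
Final answer: 45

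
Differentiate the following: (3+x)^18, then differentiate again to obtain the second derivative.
306(3+x)^16

First derivative: 18(3+x)^{17}. Second derivative: 18·17·(3+x)^{16} = 306(3+x)^{16}.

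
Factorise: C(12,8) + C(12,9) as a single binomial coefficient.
C(13,9)

By Pascal's identity: C(12,8) + C(12,9) = C(13,9) = 715.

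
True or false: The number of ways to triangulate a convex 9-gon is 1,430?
Triangulations of a convex 9-gon are counted by the Catalan number C_7: C_7 = C(14,7)/(7+1) = 3,432/8 = 429.
Final answer: False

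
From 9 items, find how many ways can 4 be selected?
126

Explanation: C(9,4) = 9! / (4! × (9-4)!)
         = 9! / (4! × 5!)
         = 126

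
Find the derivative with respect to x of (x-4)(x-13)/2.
(2x - 17)/2

Solution: d/dx[(x-4)(x-13)] = (x-13) + (x-4) = 2x - 17. Dividing by 2 gives (2x - 17)/2.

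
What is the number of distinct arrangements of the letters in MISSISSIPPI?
34,650

Solution: Word has 11 letters (M=1, I=4, S=4, P=2). Arrangements: 11!/Π(k!) = 34,650.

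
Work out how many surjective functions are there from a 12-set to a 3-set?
519,156

Onto functions = 3! × S(12,3)
First compute S(12,3) via recurrence:
Using the Stirling recurrence: S(n,k) = k·S(n-1,k) + S(n-1,k-1)
S(12,3) = 3·S(11,3) + S(11,2)
         = 3·28501 + 1023
         = 85503 + 1023
         = 86,526
Then: 6 × 86526 = 519,156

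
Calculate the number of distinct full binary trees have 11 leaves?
16,796
Using the Catalan number formula: C_n = C(2n, n) / (n+1)
C_10 = C(20, 10) / (10+1)
     = 184756 / 11
     = 16,796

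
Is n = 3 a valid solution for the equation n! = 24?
3! = 3·2! = 3·2 = 6, which does not equal 24.
Final answer: No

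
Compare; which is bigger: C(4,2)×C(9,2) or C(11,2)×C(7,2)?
C(11,2)×C(7,2)

C(4,2)×C(9,2)=216, C(11,2)×C(7,2)=1,155.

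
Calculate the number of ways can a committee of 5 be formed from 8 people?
56

Explanation: C(8,5) = 8! / (5! × (8-5)!)
         = 8! / (5! × 3!)
         = 56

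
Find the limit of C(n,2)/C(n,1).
C(n,2)/C(n,1) = (n-1)/2 → ∞ as n → ∞.

Answer: ∞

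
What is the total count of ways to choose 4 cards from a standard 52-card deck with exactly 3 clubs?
13 clubs and 39 non-clubs: C(13,3) × C(39,1) = 286 × 39 = 11,154.
Final answer: 11,154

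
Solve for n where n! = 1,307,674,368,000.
15

Reasoning: n! is strictly increasing. 13! = 6,227,020,800, 14! = 87,178,291,200, 15! = 1,307,674,368,000 ✓. So n = 15.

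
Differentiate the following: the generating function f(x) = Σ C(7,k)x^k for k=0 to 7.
Term-by-term differentiation gives Σ k·C(7,k)x^{k-1} for k=1 to 7.
Final answer: Σ k·C(7,k)x^(k-1) for k=1 to 7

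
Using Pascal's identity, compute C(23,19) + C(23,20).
10,626

Working:
C(23,19) + C(23,20) = C(24,20) = 10,626.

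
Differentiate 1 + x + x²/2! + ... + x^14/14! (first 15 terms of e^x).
Differentiating term by term gives the first 14 terms of e^x.

Answer: 1 + x + x²/2! + ... + x^13/13!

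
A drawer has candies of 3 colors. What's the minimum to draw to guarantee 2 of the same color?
4

Reasoning: Worst case: 1 of each = 3. One more: 4.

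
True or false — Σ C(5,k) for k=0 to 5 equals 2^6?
False

Binomial theorem: Σ C(5,k) = (1+1)^5 = 2^5 = 32; RHS 2^6 = 64.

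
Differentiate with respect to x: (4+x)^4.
4(4+x)^3

Working:
Using the power rule: d/dx (4+x)^4 = 4(4+x)^{3}.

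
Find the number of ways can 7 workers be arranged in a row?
Arrangements of 7 distinct objects: 7! = 5,040.

Answer: 5,040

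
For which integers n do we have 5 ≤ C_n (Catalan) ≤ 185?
3, 4, 5, 6
C_2=2; C_3=5; C_4=14; C_5=42; C_6=132; C_7=429. So valid n = 3, 4, 5, 6.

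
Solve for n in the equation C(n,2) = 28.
C(n,2) = n(n−1)/2! is increasing in n, and n(n−1) = 2!·28 = 56 ≈ (n−0.5)^2 gives n ≈ 8.0. Check: C(6,2) = 15, C(7,2) = 21, C(8,2) = 28 ✓. So n = 8.
Final answer: 8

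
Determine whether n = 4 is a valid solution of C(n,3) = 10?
No

Reasoning: C(4,3) = 4·3·2/3! = 24/6 = 4, which does not equal 10.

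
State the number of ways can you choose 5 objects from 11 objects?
462

Reasoning: C(11,5) = 11! / (5! × (11-5)!)
         = 11! / (5! × 6!)
         = 462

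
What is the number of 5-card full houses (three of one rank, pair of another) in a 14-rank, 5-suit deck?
18,200

Reasoning: Triple rank: 14. Triple suits: C(5,3)=10. Pair rank: 13. Pair suits: C(5,2)=10. Total: 18,200.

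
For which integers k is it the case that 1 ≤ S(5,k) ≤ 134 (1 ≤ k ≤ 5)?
1, 2, 3, 4, 5

Solution: S(5,1)=1; S(5,2)=15; S(5,3)=25; S(5,4)=10; S(5,5)=1. So valid k = 1, 2, 3, 4, 5.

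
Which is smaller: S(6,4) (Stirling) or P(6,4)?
S(6,4) = 4·S(5,4) + S(5,3) = 4·10 + 25 = 65; P(6,4) = 360.

Answer: S(6,4)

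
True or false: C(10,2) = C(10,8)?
True

Solution: C(10,2) = C(10,10-2) by the symmetry property; both equal 45.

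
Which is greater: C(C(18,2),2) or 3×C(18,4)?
C(C(18,2),2)

Solution: C(C(18,2),2)=11,628, 3×C(18,4)=9,180.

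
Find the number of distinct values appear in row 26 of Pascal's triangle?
14
Row 26 has entries C(26,0)..C(26,26); by symmetry C(26,k)=C(26,26-k), giving 14 distinct values.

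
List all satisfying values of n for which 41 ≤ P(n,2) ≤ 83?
7, 8, 9

P(6,2)=30; P(7,2)=42; P(8,2)=56; P(9,2)=72; P(10,2)=90. So valid n = 7, 8, 9.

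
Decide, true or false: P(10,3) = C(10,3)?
False

Explanation: P(10,3) = 720 but C(10,3) = 120; they differ by a factor of 3! = 6, so the statement does not hold.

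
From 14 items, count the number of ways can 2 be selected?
91

C(14,2) = 14! / (2! × (14-2)!)
         = 14! / (2! × 12!)
         = 91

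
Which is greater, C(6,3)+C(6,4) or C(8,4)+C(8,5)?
C(8,4)+C(8,5)

Solution: First=35, Second=126.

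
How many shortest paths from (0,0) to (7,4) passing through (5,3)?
168

Working:
To (5,3): C(8,5)=56. From there: C(3,2)=3. Total: 168.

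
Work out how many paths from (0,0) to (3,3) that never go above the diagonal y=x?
5

Counted by the Catalan number C_3: C_3 = C(6,3)/(3+1) = 20/4 = 5.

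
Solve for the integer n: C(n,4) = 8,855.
23

Explanation: C(n,4) = n(n−1)(n−2)(n−3)/4! is increasing in n, and n(n−1)(n−2)(n−3) = 4!·8,855 = 212,520 ≈ (n−1.5)^4 gives n ≈ 23.0. Check: C(21,4) = 5,985, C(22,4) = 7,315, C(23,4) = 8,855 ✓. So n = 23.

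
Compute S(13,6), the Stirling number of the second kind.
9,321,312

Reasoning: Using the Stirling recurrence: S(n,k) = k·S(n-1,k) + S(n-1,k-1)
S(13,6) = 6·S(12,6) + S(12,5)
         = 6·1323652 + 1379400
         = 7941912 + 1379400
         = 9,321,312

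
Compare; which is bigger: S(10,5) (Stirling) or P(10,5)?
S(10,5)
S(10,5) = 5·S(9,5) + S(9,4) = 5·6,951 + 7,770 = 42,525; P(10,5) = 30,240.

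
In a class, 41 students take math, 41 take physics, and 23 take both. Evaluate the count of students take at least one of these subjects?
59

Working:
|A∪B| = |A|+|B|-|A∩B| = 41+41-23 = 59.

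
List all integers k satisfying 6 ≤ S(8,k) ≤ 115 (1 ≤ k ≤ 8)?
7

S(8,1)=1; S(8,2)=127; S(8,3)=966; S(8,4)=1,701; S(8,5)=1,050; S(8,6)=266; S(8,7)=28; S(8,8)=1. So valid k = 7.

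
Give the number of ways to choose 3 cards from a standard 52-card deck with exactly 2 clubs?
3,042
13 clubs and 39 non-clubs: C(13,2) × C(39,1) = 78 × 39 = 3,042.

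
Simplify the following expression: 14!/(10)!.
This equals 14×13×...×11 = 24,024.
Final answer: 24,024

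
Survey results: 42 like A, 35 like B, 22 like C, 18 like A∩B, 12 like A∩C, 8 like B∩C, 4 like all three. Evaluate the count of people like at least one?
|A∪B∪C| = 42+35+22-18-12-8+4 = 65.
Final answer: 65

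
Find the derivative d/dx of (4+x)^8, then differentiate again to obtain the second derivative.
56(4+x)^6

Reasoning: First derivative: 8(4+x)^{7}. Second derivative: 8·7·(4+x)^{6} = 56(4+x)^{6}.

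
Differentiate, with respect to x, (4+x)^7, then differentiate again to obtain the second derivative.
42(4+x)^5

Working:
First derivative: 7(4+x)^{6}. Second derivative: 7·6·(4+x)^{5} = 42(4+x)^{5}.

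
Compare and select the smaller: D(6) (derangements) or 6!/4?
6!/4

Working:
D(6) = (6-1)·[D(5) + D(4)] = 5·[44 + 9] = 265; 6!/4 = 720/4 = 180.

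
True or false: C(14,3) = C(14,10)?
False

Solution: C(14,3) = 364 but C(14,10) = 1,001; symmetry gives C(14,3) = C(14,11), not C(14,10).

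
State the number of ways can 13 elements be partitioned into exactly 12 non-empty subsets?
78

Solution: This equals S(13,12), the Stirling number of the 2nd kind.
Using the Stirling recurrence: S(n,k) = k·S(n-1,k) + S(n-1,k-1)
S(13,12) = 12·S(12,12) + S(12,11)
         = 12·1 + 66
         = 12 + 66
         = 78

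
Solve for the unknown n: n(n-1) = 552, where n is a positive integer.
n² − n − 552 = 0, so n = (1 ± √(1 + 4·552))/2 = (1 ± √2,209)/2 = (1 ± 47)/2, i.e. n = 24 or n = -23. Taking the positive root, n = 24 (check: 24×23 = 552).
Final answer: 24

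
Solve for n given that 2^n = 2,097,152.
21

Explanation: 2,097,152 = 1,024 × 1,024 × 2 = 2^10 × 2^10 × 2^1 = 2^21, so n = 21.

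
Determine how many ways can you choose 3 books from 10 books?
120

Solution: C(10,3) = 10! / (3! × (10-3)!)
         = 10! / (3! × 7!)
         = 120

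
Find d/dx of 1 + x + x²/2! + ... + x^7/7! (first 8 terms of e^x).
Differentiating term by term gives the first 7 terms of e^x.
Final answer: 1 + x + x²/2! + ... + x^6/6!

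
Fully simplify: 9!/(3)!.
60,480

This equals 9×8×...×4 = 60,480.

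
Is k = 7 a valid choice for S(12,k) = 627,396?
Yes
S(12,7) = 7·S(11,7) + S(11,6) = 7·63,987 + 179,487 = 627,396, which equals 627,396.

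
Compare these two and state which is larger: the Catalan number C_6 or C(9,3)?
C_6
C_6 = C(12,6)/(6+1) = 924/7 = 132; C(9,3) = 84.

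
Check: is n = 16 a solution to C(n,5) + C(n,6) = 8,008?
No

Solution: C(16,5) + C(16,6) = 4,368 + 8,008 = 12,376, which does not equal 8,008.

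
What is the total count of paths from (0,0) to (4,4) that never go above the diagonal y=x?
14

Counted by the Catalan number C_4: C_4 = C(8,4)/(4+1) = 70/5 = 14.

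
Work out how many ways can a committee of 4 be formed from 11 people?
330
C(11,4) = 11! / (4! × (11-4)!)
         = 11! / (4! × 7!)
         = 330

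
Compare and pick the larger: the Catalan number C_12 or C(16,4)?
C_12

Reasoning: C_12 = C(24,12)/(12+1) = 2,704,156/13 = 208,012; C(16,4) = 1,820.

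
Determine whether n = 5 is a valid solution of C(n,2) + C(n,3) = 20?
Yes

Reasoning: C(5,2) + C(5,3) = 10 + 10 = 20, which equals 20.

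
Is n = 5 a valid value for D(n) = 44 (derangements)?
Yes

Reasoning: D(5) = (5-1)·[D(4) + D(3)] = 4·[9 + 2] = 44, which equals 44.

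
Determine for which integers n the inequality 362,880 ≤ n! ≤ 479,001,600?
9, 10, 11, 12

Reasoning: n! is strictly increasing; 9! = 362,880 and 12! = 479,001,600, so valid n = 9, 10, 11, 12.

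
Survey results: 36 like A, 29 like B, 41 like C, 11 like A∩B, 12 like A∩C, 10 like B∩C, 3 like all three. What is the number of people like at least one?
76

Working:
|A∪B∪C| = 36+29+41-11-12-10+3 = 76.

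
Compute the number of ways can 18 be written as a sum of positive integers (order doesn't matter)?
Pentagonal recurrence p(n) = p(n−1) + p(n−2) − p(n−5) − p(n−7) + …: p(18) = p(17) + p(16) − p(13) − p(11) + p(6) + p(3) = 297 + 231 − 101 − 56 + 11 + 3 = 385.
Final answer: 385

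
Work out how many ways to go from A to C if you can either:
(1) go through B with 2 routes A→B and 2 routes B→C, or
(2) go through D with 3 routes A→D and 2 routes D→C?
10

Explanation: Route via B: 2×2=4. Route via D: 3×2=6. Total: 10.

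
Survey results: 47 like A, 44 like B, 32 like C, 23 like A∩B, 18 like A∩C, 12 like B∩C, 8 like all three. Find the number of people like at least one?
78

Reasoning: |A∪B∪C| = 47+44+32-23-18-12+8 = 78.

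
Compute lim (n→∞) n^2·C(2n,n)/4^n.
C(2n,n) ~ 4^n/√(πn), so n^2·C(2n,n)/4^n ~ n^(2 − 1/2)/√π → ∞.
Final answer: ∞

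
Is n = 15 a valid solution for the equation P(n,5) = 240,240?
P(15,5) = 15·14·13·12·11 = 360,360, which does not equal 240,240.
Final answer: No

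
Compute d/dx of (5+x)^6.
6(5+x)^5

Solution: Using the power rule: d/dx (5+x)^6 = 6(5+x)^{5}.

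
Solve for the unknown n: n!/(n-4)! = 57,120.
17

Working:
n!/(n-4)! = n×(n-1)×(n-2)×(n-3), a product of 4 consecutive integers ≈ (n−1.5)^4. 57,120^(1/4) + 1.5 ≈ 17.0; check n = 17: 17×16×15×14 = 57,120 ✓. So n = 17.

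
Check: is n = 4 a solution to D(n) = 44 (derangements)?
D(4) = (4-1)·[D(3) + D(2)] = 3·[2 + 1] = 9, which does not equal 44.

Answer: No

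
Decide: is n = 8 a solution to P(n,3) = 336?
Yes

P(8,3) = 8·7·6 = 336, which equals 336.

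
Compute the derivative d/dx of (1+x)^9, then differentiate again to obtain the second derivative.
First derivative: 9(1+x)^{8}. Second derivative: 9·8·(1+x)^{7} = 72(1+x)^{7}.

Answer: 72(1+x)^7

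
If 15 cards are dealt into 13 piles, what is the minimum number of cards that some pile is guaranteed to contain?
2
Pigeonhole: ⌈15/13⌉ = 2.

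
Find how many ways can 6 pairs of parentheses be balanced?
132

Solution: Using the Catalan number formula: C_n = C(2n, n) / (n+1)
C_6 = C(12, 6) / (6+1)
     = 924 / 7
     = 132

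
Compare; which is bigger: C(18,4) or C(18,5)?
C(18,5)
C(18,4)=3,060, C(18,5)=8,568.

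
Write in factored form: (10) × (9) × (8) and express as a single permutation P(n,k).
Product of 3 consecutive descending integers starting at 10: P(10,3) = 10!/7! = 720.
Final answer: P(10,3) = 10!/(7)!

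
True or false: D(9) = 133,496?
Derangements of 9 elements: D(9) = (9-1)·[D(8) + D(7)] = 8·[14,833 + 1,854] = 133,496.

Answer: True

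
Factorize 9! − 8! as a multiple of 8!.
8 × 8! = 322,560

9! − 8! = 9·8! − 8! = (9 − 1)·8! = 8 × 8! = 322,560.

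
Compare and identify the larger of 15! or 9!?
15!

15!=1,307,674,368,000, 9!=362,880. 15! > 9!.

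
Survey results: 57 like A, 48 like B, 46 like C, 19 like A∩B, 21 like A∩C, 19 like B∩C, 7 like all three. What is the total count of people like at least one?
99

Working:
|A∪B∪C| = 57+48+46-19-21-19+7 = 99.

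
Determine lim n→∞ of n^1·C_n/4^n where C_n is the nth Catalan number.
0
C_n ~ 4^n/(n^(3/2)√π), so n^1·C_n/4^n ~ n^(1 − 3/2)/√π → 0.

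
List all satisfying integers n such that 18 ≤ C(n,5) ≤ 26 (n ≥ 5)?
7

Solution: C(6,5)=6; C(7,5)=21; C(8,5)=56. So valid n = 7.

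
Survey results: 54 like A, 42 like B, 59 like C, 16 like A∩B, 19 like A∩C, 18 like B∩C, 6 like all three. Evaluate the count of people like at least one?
|A∪B∪C| = 54+42+59-16-19-18+6 = 108.

Answer: 108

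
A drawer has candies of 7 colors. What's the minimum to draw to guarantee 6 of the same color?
36

Reasoning: Worst case: 5 of each = 35. One more: 36.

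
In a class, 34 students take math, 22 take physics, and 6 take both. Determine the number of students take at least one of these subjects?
|A∪B| = |A|+|B|-|A∩B| = 34+22-6 = 50.
Final answer: 50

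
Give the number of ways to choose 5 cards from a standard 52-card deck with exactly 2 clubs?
13 clubs and 39 non-clubs: C(13,2) × C(39,3) = 78 × 9139 = 712,842.

Answer: 712,842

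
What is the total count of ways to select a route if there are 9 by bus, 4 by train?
13

Solution: By the addition principle: 9 + 4 = 13.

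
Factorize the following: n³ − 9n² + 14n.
n(n − 2)(n − 7)

Reasoning: n³ − 9n² + 14n = n(n² − 9n + 14) = n(n − 2)(n − 7).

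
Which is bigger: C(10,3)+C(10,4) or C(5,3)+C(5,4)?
C(10,3)+C(10,4)
First=330, Second=15.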